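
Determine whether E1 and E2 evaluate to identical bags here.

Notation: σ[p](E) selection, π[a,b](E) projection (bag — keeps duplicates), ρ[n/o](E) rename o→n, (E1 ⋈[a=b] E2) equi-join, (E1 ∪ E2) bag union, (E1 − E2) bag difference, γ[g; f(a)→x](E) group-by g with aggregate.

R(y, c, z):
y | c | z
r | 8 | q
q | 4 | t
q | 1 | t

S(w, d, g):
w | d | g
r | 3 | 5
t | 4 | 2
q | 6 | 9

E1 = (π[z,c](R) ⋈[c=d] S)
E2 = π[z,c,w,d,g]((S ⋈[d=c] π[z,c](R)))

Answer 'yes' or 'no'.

E1 subexpression sizes:
  R → 3
  π[z,c](R) → 3
  S → 3
  (π[z,c](R) ⋈[c=d] S) → 1
E2 subexpression sizes:
  S → 3
  R → 3
  π[z,c](R) → 3
  (S ⋈[d=c] π[z,c](R)) → 1
  π[z,c,w,d,g]((S ⋈[d=c] π[z,c](R))) → 1

E1 and E2 produce the same multiset:
z | c | w | d | g
t | 4 | t | 4 | 2

yes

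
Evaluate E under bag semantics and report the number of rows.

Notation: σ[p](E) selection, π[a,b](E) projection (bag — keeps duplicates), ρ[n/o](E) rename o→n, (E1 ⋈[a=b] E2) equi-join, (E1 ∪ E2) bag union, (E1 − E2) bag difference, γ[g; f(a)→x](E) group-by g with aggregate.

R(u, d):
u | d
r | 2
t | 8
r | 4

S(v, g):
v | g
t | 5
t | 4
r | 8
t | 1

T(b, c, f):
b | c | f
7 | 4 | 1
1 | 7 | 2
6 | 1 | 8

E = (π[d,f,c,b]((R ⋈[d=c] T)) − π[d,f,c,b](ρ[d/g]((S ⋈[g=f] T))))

Subexpression sizes:
  R → 3
  T → 3
  (R ⋈[d=c] T) → 1
  π[d,f,c,b]((R ⋈[d=c] T)) → 1
  S → 4
  T → 3
  (S ⋈[g=f] T) → 2
  ρ[d/g]((S ⋈[g=f] T)) → 2
  π[d,f,c,b](ρ[d/g]((S ⋈[g=f] T))) → 2
  (π[d,f,c,b]((R ⋈[d=c] T)) − π[d,f,c,b](ρ[d/g]((S ⋈[g=f] T)))) → 1

|E| = 1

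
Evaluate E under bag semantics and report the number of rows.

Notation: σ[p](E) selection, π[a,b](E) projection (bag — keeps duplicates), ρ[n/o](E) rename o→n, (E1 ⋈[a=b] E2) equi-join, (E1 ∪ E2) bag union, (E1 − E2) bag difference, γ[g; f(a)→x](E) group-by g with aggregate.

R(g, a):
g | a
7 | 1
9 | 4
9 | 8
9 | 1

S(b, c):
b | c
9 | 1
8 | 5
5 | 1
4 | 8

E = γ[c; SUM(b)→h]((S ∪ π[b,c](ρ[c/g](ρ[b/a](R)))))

Subexpression sizes:
  S → 4
  R → 4
  ρ[b/a](R) → 4
  ρ[c/g](ρ[b/a](R)) → 4
  π[b,c](ρ[c/g](ρ[b/a](R))) → 4
  (S ∪ π[b,c](ρ[c/g](ρ[b/a](R)))) → 8
  γ[c; SUM(b)→h]((S ∪ π[b,c](ρ[c/g](ρ[b/a](R))))) → 5

|E| = 5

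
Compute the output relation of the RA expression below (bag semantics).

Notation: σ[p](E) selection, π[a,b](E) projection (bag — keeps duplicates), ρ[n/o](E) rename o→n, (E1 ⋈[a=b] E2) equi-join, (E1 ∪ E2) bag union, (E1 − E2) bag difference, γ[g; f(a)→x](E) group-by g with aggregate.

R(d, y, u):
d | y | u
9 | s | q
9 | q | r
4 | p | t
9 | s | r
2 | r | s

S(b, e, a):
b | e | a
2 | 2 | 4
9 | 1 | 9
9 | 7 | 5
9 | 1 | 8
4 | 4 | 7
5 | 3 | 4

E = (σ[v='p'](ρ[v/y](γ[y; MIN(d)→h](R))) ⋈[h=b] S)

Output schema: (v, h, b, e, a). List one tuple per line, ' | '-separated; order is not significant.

Subexpression sizes:
  R → 5
  γ[y; MIN(d)→h](R) → 4
  ρ[v/y](γ[y; MIN(d)→h](R)) → 4
  σ[v='p'](ρ[v/y](γ[y; MIN(d)→h](R))) → 1
  S → 6
  (σ[v='p'](ρ[v/y](γ[y; MIN(d)→h](R))) ⋈[h=b] S) → 1

== RESULT ==
v | h | b | e | a
p | 4 | 4 | 4 | 7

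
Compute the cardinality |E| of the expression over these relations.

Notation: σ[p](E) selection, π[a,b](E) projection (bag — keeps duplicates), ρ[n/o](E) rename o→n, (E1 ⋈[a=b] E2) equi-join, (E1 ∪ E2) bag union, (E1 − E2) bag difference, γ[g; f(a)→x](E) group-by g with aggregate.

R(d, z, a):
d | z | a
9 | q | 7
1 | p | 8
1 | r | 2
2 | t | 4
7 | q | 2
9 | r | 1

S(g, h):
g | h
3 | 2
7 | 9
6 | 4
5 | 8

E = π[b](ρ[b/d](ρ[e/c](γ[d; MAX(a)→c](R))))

Subexpression sizes:
  R → 6
  γ[d; MAX(a)→c](R) → 4
  ρ[e/c](γ[d; MAX(a)→c](R)) → 4
  ρ[b/d](ρ[e/c](γ[d; MAX(a)→c](R))) → 4
  π[b](ρ[b/d](ρ[e/c](γ[d; MAX(a)→c](R)))) → 4

|E| = 4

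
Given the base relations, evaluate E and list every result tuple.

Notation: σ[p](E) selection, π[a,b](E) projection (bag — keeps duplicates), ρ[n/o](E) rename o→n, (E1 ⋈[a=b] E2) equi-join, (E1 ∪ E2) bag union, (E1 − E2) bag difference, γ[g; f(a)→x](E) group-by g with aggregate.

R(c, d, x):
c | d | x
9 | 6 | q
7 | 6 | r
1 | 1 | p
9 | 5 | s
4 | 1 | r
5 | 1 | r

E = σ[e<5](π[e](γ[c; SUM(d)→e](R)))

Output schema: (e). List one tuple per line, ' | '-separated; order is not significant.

Per-node cardinality:
  R → 6
  γ[c; SUM(d)→e](R) → 5
  π[e](γ[c; SUM(d)→e](R)) → 5
  σ[e<5](π[e](γ[c; SUM(d)→e](R))) → 3

== RESULT ==
e
1
1
1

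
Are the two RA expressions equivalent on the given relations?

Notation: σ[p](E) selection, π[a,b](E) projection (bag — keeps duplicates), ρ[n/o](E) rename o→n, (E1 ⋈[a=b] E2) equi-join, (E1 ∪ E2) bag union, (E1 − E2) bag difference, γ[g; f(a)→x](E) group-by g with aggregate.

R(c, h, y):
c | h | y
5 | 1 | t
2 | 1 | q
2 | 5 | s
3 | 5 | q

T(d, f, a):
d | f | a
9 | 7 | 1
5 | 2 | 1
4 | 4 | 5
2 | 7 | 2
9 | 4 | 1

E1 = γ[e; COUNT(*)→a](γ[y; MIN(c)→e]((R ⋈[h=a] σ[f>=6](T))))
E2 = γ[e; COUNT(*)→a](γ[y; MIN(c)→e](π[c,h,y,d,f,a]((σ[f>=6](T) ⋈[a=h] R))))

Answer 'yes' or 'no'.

E1 per-node cardinality:
  R → 4
  T → 5
  σ[f>=6](T) → 2
  (R ⋈[h=a] σ[f>=6](T)) → 2
  γ[y; MIN(c)→e]((R ⋈[h=a] σ[f>=6](T))) → 2
  γ[e; COUNT(*)→a](γ[y; MIN(c)→e]((R ⋈[h=a] σ[f>=6](T)))) → 2
E2 per-node cardinality:
  T → 5
  σ[f>=6](T) → 2
  R → 4
  (σ[f>=6](T) ⋈[a=h] R) → 2
  π[c,h,y,d,f,a]((σ[f>=6](T) ⋈[a=h] R)) → 2
  γ[y; MIN(c)→e](π[c,h,y,d,f,a]((σ[f>=6](T) ⋈[a=h] R))) → 2
  γ[e; COUNT(*)→a](γ[y; MIN(c)→e](π[c,h,y,d,f,a]((σ[f>=6](T) ⋈[a=h] R)))) → 2

E1 and E2 produce the same multiset:
e | a
2 | 1
5 | 1

yes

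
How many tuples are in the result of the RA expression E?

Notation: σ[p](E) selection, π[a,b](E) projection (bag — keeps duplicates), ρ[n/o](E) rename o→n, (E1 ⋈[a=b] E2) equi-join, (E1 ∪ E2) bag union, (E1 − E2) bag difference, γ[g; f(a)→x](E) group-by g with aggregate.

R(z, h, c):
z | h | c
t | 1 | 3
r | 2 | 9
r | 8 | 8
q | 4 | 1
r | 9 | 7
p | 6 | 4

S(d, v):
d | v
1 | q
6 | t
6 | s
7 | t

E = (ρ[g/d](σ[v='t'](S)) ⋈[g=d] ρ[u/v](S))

Subexpression sizes:
  S → 4
  σ[v='t'](S) → 2
  ρ[g/d](σ[v='t'](S)) → 2
  S → 4
  ρ[u/v](S) → 4
  (ρ[g/d](σ[v='t'](S)) ⋈[g=d] ρ[u/v](S)) → 3

|E| = 3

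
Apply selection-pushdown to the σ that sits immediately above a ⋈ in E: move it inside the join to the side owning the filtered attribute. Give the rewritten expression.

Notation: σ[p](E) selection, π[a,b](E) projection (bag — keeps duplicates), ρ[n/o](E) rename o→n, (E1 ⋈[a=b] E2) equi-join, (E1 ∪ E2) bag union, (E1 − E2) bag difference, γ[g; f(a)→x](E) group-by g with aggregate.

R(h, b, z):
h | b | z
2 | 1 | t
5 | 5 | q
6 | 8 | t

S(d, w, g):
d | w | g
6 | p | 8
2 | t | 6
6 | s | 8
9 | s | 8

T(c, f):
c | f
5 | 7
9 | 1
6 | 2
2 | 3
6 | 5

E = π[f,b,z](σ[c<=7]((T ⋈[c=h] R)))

σ filters on c, owned by the left side.
E' = π[f,b,z]((σ[c<=7](T) ⋈[c=h] R))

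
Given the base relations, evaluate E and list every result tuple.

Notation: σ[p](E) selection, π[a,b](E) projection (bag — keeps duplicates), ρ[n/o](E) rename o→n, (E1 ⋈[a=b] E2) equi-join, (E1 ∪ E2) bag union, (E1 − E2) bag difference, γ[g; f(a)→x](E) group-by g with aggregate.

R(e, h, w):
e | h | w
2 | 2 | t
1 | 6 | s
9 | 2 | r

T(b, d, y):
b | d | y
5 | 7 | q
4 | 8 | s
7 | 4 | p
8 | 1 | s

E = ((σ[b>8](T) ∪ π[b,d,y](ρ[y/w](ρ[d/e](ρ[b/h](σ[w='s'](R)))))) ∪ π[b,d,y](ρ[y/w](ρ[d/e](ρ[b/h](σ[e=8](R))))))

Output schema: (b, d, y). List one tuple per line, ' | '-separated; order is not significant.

Row counts bottom-up:
  T → 4
  σ[b>8](T) → 0
  R → 3
  σ[w='s'](R) → 1
  ρ[b/h](σ[w='s'](R)) → 1
  ρ[d/e](ρ[b/h](σ[w='s'](R))) → 1
  ρ[y/w](ρ[d/e](ρ[b/h](σ[w='s'](R)))) → 1
  π[b,d,y](ρ[y/w](ρ[d/e](ρ[b/h](σ[w='s'](R))))) → 1
  (σ[b>8](T) ∪ π[b,d,y](ρ[y/w](ρ[d/e](ρ[b/h](σ[w='s'](R)))))) → 1
  R → 3
  σ[e=8](R) → 0
  ρ[b/h](σ[e=8](R)) → 0
  ρ[d/e](ρ[b/h](σ[e=8](R))) → 0
  ρ[y/w](ρ[d/e](ρ[b/h](σ[e=8](R)))) → 0
  π[b,d,y](ρ[y/w](ρ[d/e](ρ[b/h](σ[e=8](R))))) → 0
  ((σ[b>8](T) ∪ π[b,d,y](ρ[y/w](ρ[d/e](ρ[b/h](σ[w='s'](R)))))) ∪ π[b,d,y](ρ[y/w](ρ[d/e](ρ[b/h](σ[e=8](R)))))) → 1

== RESULT ==
b | d | y
6 | 1 | s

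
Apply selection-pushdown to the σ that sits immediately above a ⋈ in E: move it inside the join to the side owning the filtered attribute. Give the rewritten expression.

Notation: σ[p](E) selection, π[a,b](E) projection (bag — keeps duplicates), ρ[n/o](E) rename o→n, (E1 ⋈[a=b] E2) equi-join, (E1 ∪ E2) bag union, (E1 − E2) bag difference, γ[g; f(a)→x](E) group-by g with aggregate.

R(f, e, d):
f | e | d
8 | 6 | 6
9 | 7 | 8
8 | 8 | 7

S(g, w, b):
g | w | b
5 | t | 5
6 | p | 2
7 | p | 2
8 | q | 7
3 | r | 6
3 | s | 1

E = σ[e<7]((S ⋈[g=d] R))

σ filters on e, owned by the right side.
E' = (S ⋈[g=d] σ[e<7](R))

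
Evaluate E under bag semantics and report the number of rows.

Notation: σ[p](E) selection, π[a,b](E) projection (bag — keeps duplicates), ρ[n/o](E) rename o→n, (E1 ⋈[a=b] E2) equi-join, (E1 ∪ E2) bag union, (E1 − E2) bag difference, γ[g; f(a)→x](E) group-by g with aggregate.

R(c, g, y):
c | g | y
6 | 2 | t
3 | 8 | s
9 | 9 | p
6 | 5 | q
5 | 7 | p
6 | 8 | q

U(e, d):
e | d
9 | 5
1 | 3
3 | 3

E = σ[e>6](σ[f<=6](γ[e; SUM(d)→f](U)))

Row counts bottom-up:
  U → 3
  γ[e; SUM(d)→f](U) → 3
  σ[f<=6](γ[e; SUM(d)→f](U)) → 3
  σ[e>6](σ[f<=6](γ[e; SUM(d)→f](U))) → 1

|E| = 1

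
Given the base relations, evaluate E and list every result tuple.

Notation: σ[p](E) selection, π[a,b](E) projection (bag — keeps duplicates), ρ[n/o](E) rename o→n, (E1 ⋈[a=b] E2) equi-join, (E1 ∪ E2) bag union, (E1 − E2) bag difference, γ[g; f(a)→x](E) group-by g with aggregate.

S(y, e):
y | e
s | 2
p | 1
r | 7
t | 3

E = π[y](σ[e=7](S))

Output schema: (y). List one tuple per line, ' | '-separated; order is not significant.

Per-node cardinality:
  S → 4
  σ[e=7](S) → 1
  π[y](σ[e=7](S)) → 1

== RESULT ==
y
r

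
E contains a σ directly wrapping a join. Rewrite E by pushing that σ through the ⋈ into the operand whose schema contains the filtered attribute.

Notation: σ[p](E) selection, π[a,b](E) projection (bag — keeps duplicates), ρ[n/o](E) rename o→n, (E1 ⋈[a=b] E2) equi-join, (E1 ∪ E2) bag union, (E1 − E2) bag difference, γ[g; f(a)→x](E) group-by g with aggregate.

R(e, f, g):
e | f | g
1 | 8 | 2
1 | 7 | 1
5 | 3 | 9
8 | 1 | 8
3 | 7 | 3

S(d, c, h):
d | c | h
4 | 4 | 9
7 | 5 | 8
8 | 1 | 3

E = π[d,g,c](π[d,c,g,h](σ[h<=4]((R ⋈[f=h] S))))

σ filters on h, owned by the right side.
E' = π[d,g,c](π[d,c,g,h]((R ⋈[f=h] σ[h<=4](S))))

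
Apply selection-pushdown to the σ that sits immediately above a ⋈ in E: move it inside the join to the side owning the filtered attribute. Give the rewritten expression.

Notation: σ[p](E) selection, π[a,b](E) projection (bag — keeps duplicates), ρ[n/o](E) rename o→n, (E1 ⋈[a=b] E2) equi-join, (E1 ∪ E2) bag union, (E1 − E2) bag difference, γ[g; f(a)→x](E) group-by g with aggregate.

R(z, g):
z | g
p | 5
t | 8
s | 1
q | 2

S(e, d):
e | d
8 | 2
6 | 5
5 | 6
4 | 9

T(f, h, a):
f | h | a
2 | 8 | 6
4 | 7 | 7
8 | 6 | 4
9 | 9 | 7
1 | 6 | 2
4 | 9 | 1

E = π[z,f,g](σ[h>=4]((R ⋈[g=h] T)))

σ filters on h, owned by the right side.
E' = π[z,f,g]((R ⋈[g=h] σ[h>=4](T)))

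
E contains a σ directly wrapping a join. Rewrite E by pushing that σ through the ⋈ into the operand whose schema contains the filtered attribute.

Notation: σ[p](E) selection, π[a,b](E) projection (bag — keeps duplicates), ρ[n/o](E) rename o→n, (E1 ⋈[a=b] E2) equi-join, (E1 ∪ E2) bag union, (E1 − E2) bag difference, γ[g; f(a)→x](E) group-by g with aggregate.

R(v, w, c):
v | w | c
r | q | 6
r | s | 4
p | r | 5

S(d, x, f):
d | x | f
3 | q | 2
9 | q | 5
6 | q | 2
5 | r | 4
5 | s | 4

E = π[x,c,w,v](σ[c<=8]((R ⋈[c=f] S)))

σ filters on c, owned by the left side.
E' = π[x,c,w,v]((σ[c<=8](R) ⋈[c=f] S))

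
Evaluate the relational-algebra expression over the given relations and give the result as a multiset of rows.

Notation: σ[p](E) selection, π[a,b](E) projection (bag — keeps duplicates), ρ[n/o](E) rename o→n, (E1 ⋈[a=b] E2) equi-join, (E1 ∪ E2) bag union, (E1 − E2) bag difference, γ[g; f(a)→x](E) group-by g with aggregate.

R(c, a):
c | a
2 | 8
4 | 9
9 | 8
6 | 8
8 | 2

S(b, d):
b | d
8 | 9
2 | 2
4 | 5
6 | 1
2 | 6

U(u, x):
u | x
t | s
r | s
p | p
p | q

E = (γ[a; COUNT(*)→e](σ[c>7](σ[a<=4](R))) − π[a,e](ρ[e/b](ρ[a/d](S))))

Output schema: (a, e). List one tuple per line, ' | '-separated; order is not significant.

Subexpression sizes:
  R → 5
  σ[a<=4](R) → 1
  σ[c>7](σ[a<=4](R)) → 1
  γ[a; COUNT(*)→e](σ[c>7](σ[a<=4](R))) → 1
  S → 5
  ρ[a/d](S) → 5
  ρ[e/b](ρ[a/d](S)) → 5
  π[a,e](ρ[e/b](ρ[a/d](S))) → 5
  (γ[a; COUNT(*)→e](σ[c>7](σ[a<=4](R))) − π[a,e](ρ[e/b](ρ[a/d](S)))) → 1

== RESULT ==
a | e
2 | 1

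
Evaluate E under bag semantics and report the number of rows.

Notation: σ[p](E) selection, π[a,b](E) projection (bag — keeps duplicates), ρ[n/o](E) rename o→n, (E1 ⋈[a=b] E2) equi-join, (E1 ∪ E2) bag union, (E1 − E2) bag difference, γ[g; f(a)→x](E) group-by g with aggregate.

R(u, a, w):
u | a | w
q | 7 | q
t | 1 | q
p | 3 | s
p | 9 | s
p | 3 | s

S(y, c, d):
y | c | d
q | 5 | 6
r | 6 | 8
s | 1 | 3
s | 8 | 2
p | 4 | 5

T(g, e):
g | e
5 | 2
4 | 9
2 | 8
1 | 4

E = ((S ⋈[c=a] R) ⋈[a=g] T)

Stepwise |·|:
  S → 5
  R → 5
  (S ⋈[c=a] R) → 1
  T → 4
  ((S ⋈[c=a] R) ⋈[a=g] T) → 1

|E| = 1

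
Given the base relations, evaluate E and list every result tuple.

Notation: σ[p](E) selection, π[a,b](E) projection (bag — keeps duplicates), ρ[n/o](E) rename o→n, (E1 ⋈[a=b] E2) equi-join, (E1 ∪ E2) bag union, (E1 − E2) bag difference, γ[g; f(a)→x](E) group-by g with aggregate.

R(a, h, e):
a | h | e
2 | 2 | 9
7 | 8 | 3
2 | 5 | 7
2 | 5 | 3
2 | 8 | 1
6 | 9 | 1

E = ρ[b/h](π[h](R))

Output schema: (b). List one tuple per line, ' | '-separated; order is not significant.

Row counts bottom-up:
  R → 6
  π[h](R) → 6
  ρ[b/h](π[h](R)) → 6

== RESULT ==
b
2
5
5
8
8
9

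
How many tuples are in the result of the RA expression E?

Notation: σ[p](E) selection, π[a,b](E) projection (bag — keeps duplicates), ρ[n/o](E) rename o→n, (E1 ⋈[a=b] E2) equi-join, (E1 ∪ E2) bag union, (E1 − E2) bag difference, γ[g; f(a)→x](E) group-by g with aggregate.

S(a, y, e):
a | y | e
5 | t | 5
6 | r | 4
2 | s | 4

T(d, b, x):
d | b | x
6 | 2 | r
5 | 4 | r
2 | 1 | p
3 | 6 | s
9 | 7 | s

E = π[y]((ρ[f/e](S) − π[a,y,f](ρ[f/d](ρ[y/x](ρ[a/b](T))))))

Per-node cardinality:
  S → 3
  ρ[f/e](S) → 3
  T → 5
  ρ[a/b](T) → 5
  ρ[y/x](ρ[a/b](T)) → 5
  ρ[f/d](ρ[y/x](ρ[a/b](T))) → 5
  π[a,y,f](ρ[f/d](ρ[y/x](ρ[a/b](T)))) → 5
  (ρ[f/e](S) − π[a,y,f](ρ[f/d](ρ[y/x](ρ[a/b](T))))) → 3
  π[y]((ρ[f/e](S) − π[a,y,f](ρ[f/d](ρ[y/x](ρ[a/b](T)))))) → 3

|E| = 3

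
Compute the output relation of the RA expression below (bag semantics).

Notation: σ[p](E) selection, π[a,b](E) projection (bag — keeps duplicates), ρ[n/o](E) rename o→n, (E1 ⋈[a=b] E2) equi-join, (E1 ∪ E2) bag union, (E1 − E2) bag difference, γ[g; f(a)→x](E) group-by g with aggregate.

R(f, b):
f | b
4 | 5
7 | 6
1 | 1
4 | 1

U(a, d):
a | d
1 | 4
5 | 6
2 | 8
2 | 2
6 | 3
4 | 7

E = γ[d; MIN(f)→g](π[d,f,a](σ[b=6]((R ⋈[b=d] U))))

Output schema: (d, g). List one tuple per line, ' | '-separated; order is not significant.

Subexpression sizes:
  R → 4
  U → 6
  (R ⋈[b=d] U) → 1
  σ[b=6]((R ⋈[b=d] U)) → 1
  π[d,f,a](σ[b=6]((R ⋈[b=d] U))) → 1
  γ[d; MIN(f)→g](π[d,f,a](σ[b=6]((R ⋈[b=d] U)))) → 1

== RESULT ==
d | g
6 | 7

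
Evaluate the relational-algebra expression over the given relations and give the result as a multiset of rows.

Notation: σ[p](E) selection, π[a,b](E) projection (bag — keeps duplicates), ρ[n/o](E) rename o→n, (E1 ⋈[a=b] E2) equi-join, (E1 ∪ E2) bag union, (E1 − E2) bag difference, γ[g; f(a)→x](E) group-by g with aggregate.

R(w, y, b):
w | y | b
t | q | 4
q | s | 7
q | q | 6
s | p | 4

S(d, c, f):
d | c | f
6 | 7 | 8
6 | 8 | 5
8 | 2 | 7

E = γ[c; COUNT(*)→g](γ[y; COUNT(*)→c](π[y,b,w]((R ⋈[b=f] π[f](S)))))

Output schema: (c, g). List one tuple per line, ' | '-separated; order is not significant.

Per-node cardinality:
  R → 4
  S → 3
  π[f](S) → 3
  (R ⋈[b=f] π[f](S)) → 1
  π[y,b,w]((R ⋈[b=f] π[f](S))) → 1
  γ[y; COUNT(*)→c](π[y,b,w]((R ⋈[b=f] π[f](S)))) → 1
  γ[c; COUNT(*)→g](γ[y; COUNT(*)→c](π[y,b,w]((R ⋈[b=f] π[f](S))))) → 1

== RESULT ==
c | g
1 | 1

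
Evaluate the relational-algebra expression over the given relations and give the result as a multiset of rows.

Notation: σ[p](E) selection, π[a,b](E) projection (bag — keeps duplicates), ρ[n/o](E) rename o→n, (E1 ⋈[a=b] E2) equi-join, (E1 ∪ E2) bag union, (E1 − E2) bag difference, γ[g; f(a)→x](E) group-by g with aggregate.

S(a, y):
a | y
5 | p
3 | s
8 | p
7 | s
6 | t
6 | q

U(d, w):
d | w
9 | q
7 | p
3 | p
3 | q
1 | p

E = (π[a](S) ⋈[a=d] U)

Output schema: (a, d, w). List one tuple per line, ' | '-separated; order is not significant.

Per-node cardinality:
  S → 6
  π[a](S) → 6
  U → 5
  (π[a](S) ⋈[a=d] U) → 3

== RESULT ==
a | d | w
3 | 3 | p
3 | 3 | q
7 | 7 | p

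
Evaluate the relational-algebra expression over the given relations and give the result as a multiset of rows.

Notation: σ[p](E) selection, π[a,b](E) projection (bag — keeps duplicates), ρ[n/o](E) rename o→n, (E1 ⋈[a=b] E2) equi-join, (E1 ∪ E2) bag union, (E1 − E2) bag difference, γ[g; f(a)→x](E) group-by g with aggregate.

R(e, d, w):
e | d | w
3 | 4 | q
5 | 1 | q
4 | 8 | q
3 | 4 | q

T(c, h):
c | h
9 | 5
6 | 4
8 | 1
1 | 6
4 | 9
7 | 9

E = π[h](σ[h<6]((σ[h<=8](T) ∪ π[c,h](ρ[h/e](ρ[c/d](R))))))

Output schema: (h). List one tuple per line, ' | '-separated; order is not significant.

Per-node cardinality:
  T → 6
  σ[h<=8](T) → 4
  R → 4
  ρ[c/d](R) → 4
  ρ[h/e](ρ[c/d](R)) → 4
  π[c,h](ρ[h/e](ρ[c/d](R))) → 4
  (σ[h<=8](T) ∪ π[c,h](ρ[h/e](ρ[c/d](R)))) → 8
  σ[h<6]((σ[h<=8](T) ∪ π[c,h](ρ[h/e](ρ[c/d](R))))) → 7
  π[h](σ[h<6]((σ[h<=8](T) ∪ π[c,h](ρ[h/e](ρ[c/d](R)))))) → 7

== RESULT ==
h
1
3
3
4
4
5
5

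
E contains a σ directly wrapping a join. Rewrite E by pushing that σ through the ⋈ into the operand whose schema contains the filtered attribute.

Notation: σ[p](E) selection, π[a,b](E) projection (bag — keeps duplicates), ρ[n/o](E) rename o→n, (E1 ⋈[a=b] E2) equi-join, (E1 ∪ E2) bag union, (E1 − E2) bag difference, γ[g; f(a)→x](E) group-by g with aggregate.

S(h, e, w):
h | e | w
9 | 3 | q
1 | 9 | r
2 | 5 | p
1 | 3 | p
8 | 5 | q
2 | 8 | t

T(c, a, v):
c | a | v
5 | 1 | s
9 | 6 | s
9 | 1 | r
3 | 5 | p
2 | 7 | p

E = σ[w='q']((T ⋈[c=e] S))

σ filters on w, owned by the right side.
E' = (T ⋈[c=e] σ[w='q'](S))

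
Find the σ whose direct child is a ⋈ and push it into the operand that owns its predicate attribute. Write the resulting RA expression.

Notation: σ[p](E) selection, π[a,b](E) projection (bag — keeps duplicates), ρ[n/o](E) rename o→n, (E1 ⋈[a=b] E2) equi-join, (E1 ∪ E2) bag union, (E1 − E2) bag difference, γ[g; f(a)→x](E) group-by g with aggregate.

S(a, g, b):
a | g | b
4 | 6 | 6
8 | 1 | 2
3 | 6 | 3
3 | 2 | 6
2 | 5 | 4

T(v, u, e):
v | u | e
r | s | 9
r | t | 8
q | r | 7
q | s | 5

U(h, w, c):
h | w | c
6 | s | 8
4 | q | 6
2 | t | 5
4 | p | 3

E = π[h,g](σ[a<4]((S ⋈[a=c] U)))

σ filters on a, owned by the left side.
E' = π[h,g]((σ[a<4](S) ⋈[a=c] U))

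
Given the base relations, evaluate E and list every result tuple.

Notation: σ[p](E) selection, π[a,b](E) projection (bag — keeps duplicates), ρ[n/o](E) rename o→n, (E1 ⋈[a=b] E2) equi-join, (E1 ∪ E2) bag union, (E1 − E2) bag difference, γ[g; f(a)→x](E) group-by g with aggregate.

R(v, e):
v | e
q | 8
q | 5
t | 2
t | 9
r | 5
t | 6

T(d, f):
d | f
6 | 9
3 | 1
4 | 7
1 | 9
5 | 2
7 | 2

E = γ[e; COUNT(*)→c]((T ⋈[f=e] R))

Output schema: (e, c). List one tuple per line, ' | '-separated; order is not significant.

Per-node cardinality:
  T → 6
  R → 6
  (T ⋈[f=e] R) → 4
  γ[e; COUNT(*)→c]((T ⋈[f=e] R)) → 2

== RESULT ==
e | c
2 | 2
9 | 2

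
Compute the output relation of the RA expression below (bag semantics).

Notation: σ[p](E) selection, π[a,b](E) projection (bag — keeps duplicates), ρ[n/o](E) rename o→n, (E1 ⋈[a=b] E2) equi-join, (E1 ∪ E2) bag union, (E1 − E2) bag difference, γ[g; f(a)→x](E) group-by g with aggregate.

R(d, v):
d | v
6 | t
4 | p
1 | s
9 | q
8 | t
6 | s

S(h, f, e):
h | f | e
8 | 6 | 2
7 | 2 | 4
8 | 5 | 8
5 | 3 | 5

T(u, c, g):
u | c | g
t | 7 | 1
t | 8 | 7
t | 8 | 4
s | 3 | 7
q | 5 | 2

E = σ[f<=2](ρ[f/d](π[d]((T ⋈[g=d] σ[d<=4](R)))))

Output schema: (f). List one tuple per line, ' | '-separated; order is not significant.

Subexpression sizes:
  T → 5
  R → 6
  σ[d<=4](R) → 2
  (T ⋈[g=d] σ[d<=4](R)) → 2
  π[d]((T ⋈[g=d] σ[d<=4](R))) → 2
  ρ[f/d](π[d]((T ⋈[g=d] σ[d<=4](R)))) → 2
  σ[f<=2](ρ[f/d](π[d]((T ⋈[g=d] σ[d<=4](R))))) → 1

== RESULT ==
f
1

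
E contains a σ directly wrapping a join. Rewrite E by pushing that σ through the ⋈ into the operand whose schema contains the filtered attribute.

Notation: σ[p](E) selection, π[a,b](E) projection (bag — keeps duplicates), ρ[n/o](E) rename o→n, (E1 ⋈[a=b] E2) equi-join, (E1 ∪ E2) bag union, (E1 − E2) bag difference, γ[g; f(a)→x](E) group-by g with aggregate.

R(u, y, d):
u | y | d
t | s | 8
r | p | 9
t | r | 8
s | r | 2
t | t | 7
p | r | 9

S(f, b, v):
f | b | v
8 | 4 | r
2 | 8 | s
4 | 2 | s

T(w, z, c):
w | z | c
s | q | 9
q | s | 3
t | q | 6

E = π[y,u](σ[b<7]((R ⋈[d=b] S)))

σ filters on b, owned by the right side.
E' = π[y,u]((R ⋈[d=b] σ[b<7](S)))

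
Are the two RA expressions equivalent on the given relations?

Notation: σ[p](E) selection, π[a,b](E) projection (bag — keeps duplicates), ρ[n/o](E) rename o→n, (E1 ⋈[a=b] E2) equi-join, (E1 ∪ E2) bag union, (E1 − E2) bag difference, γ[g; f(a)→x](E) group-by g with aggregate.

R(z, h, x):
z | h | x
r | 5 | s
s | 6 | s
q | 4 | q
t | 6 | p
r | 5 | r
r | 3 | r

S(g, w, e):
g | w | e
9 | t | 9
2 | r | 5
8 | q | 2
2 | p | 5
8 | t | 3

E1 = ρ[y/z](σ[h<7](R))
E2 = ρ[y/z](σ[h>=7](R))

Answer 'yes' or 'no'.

E1 per-node cardinality:
  R → 6
  σ[h<7](R) → 6
  ρ[y/z](σ[h<7](R)) → 6
E2 per-node cardinality:
  R → 6
  σ[h>=7](R) → 0
  ρ[y/z](σ[h>=7](R)) → 0

E1 result:
y | h | x
q | 4 | q
r | 3 | r
r | 5 | r
r | 5 | s
s | 6 | s
t | 6 | p
E2 result:
y | h | x
(0 rows)
Witness: ('r', 5, 's') appears 1× in E1 but 0× in E2.

no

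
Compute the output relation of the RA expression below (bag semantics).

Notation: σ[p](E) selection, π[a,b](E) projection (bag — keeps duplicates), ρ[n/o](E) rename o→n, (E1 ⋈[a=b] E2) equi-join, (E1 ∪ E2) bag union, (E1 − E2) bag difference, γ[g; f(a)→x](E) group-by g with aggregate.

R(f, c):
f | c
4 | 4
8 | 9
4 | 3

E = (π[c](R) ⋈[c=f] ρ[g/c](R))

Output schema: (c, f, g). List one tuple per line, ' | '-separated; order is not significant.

Stepwise |·|:
  R → 3
  π[c](R) → 3
  R → 3
  ρ[g/c](R) → 3
  (π[c](R) ⋈[c=f] ρ[g/c](R)) → 2

== RESULT ==
c | f | g
4 | 4 | 3
4 | 4 | 4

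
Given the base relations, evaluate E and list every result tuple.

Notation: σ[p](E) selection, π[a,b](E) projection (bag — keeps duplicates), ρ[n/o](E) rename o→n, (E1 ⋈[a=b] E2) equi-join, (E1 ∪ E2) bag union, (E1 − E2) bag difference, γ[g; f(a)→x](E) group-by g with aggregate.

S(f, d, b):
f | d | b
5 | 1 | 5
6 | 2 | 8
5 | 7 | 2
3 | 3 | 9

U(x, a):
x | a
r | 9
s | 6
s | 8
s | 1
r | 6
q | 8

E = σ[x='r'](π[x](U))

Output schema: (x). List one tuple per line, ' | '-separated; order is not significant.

Stepwise |·|:
  U → 6
  π[x](U) → 6
  σ[x='r'](π[x](U)) → 2

== RESULT ==
x
r
r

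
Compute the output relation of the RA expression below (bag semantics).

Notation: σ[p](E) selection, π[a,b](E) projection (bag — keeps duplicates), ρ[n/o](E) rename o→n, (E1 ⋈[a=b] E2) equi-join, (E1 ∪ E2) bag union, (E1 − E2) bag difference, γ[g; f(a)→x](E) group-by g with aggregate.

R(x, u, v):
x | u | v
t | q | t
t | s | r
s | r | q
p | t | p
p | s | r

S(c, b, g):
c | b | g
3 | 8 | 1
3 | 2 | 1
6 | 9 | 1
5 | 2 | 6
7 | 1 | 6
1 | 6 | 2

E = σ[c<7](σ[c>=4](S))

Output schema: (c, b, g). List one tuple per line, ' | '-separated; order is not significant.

Subexpression sizes:
  S → 6
  σ[c>=4](S) → 3
  σ[c<7](σ[c>=4](S)) → 2

== RESULT ==
c | b | g
5 | 2 | 6
6 | 9 | 1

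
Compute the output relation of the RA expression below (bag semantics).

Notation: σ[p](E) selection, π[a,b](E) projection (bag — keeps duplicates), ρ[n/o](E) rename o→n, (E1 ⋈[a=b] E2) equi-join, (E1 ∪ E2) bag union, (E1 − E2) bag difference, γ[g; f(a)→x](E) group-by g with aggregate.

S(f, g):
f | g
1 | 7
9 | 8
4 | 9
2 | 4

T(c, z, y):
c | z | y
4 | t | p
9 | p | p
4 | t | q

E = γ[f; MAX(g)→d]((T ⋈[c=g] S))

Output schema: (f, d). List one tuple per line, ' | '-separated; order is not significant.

Subexpression sizes:
  T → 3
  S → 4
  (T ⋈[c=g] S) → 3
  γ[f; MAX(g)→d]((T ⋈[c=g] S)) → 2

== RESULT ==
f | d
2 | 4
4 | 9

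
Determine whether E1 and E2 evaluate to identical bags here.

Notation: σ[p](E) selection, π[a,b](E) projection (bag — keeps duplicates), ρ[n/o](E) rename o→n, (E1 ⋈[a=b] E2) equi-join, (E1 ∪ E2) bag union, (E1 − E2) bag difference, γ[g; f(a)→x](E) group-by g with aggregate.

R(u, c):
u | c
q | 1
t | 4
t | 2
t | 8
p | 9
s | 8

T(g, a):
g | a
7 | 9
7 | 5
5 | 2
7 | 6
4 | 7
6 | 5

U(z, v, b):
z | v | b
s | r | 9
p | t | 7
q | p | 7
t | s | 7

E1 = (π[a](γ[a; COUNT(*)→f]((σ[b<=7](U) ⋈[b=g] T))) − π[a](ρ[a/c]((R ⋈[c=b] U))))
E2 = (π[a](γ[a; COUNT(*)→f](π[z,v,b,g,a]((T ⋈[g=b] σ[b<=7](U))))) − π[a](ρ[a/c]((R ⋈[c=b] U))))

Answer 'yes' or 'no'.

E1 per-node cardinality:
  U → 4
  σ[b<=7](U) → 3
  T → 6
  (σ[b<=7](U) ⋈[b=g] T) → 9
  γ[a; COUNT(*)→f]((σ[b<=7](U) ⋈[b=g] T)) → 3
  π[a](γ[a; COUNT(*)→f]((σ[b<=7](U) ⋈[b=g] T))) → 3
  R → 6
  U → 4
  (R ⋈[c=b] U) → 1
  ρ[a/c]((R ⋈[c=b] U)) → 1
  π[a](ρ[a/c]((R ⋈[c=b] U))) → 1
  (π[a](γ[a; COUNT(*)→f]((σ[b<=7](U) ⋈[b=g] T))) − π[a](ρ[a/c]((R ⋈[c=b] U)))) → 2
E2 per-node cardinality:
  T → 6
  U → 4
  σ[b<=7](U) → 3
  (T ⋈[g=b] σ[b<=7](U)) → 9
  π[z,v,b,g,a]((T ⋈[g=b] σ[b<=7](U))) → 9
  γ[a; COUNT(*)→f](π[z,v,b,g,a]((T ⋈[g=b] σ[b<=7](U)))) → 3
  π[a](γ[a; COUNT(*)→f](π[z,v,b,g,a]((T ⋈[g=b] σ[b<=7](U))))) → 3
  R → 6
  U → 4
  (R ⋈[c=b] U) → 1
  ρ[a/c]((R ⋈[c=b] U)) → 1
  π[a](ρ[a/c]((R ⋈[c=b] U))) → 1
  (π[a](γ[a; COUNT(*)→f](π[z,v,b,g,a]((T ⋈[g=b] σ[b<=7](U))))) − π[a](ρ[a/c]((R ⋈[c=b] U)))) → 2

E1 and E2 produce the same multiset:
a
5
6

yes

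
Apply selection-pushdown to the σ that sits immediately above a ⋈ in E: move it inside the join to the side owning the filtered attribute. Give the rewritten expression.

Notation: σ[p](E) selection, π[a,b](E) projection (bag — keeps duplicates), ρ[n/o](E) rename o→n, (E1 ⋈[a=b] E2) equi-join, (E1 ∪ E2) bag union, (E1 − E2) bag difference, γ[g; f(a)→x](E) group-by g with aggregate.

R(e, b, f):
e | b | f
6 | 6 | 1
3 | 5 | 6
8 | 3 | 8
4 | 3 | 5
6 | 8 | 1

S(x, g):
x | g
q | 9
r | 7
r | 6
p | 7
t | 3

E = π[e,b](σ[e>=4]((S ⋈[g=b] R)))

σ filters on e, owned by the right side.
E' = π[e,b]((S ⋈[g=b] σ[e>=4](R)))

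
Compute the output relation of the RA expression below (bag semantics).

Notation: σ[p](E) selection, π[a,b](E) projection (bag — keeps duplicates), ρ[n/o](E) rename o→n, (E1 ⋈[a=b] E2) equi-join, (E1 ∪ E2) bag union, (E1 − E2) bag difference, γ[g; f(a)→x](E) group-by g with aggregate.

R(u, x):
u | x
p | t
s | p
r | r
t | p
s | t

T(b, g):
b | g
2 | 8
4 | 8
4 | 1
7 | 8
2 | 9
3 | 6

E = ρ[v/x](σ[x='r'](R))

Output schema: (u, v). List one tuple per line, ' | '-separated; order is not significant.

Subexpression sizes:
  R → 5
  σ[x='r'](R) → 1
  ρ[v/x](σ[x='r'](R)) → 1

== RESULT ==
u | v
r | r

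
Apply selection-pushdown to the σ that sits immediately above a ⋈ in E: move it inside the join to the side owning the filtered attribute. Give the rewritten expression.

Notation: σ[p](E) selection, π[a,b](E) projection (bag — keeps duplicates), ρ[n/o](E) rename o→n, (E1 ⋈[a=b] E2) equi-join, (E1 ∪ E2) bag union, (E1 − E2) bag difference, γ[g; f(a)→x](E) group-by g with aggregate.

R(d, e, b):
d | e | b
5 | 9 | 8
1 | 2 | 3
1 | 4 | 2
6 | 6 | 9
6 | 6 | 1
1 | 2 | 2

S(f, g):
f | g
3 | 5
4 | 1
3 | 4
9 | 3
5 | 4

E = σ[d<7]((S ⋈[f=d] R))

σ filters on d, owned by the right side.
E' = (S ⋈[f=d] σ[d<7](R))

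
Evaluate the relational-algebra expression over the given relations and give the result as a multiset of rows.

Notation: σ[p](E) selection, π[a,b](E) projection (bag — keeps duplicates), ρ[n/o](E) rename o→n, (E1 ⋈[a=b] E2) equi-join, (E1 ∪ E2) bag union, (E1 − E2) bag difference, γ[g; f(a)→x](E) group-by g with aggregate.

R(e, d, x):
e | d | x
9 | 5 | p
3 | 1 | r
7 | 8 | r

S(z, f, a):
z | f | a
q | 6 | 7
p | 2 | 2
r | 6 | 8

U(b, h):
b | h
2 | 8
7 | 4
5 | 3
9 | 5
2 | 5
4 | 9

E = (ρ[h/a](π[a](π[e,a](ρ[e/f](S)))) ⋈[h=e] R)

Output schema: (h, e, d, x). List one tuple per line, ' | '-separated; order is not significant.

Subexpression sizes:
  S → 3
  ρ[e/f](S) → 3
  π[e,a](ρ[e/f](S)) → 3
  π[a](π[e,a](ρ[e/f](S))) → 3
  ρ[h/a](π[a](π[e,a](ρ[e/f](S)))) → 3
  R → 3
  (ρ[h/a](π[a](π[e,a](ρ[e/f](S)))) ⋈[h=e] R) → 1

== RESULT ==
h | e | d | x
7 | 7 | 8 | r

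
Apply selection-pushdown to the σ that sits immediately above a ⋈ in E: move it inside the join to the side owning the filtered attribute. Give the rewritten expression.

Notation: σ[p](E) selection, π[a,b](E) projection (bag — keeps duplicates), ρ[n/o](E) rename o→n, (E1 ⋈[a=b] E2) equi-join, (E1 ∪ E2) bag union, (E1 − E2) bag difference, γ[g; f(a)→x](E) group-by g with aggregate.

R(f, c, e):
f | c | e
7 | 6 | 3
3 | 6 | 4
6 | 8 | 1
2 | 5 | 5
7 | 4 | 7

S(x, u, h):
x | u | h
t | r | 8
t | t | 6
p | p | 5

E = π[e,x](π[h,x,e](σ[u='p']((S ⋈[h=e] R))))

σ filters on u, owned by the left side.
E' = π[e,x](π[h,x,e]((σ[u='p'](S) ⋈[h=e] R)))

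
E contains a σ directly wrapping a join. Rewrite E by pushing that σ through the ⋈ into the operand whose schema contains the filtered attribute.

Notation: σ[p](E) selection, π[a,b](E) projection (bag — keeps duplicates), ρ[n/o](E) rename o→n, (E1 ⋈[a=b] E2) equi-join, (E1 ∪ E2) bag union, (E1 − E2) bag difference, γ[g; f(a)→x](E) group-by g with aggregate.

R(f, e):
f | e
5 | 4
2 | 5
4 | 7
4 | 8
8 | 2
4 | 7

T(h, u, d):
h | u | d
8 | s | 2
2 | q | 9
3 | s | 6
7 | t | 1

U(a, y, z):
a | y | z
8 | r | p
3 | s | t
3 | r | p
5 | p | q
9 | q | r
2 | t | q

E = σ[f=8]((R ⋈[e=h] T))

σ filters on f, owned by the left side.
E' = (σ[f=8](R) ⋈[e=h] T)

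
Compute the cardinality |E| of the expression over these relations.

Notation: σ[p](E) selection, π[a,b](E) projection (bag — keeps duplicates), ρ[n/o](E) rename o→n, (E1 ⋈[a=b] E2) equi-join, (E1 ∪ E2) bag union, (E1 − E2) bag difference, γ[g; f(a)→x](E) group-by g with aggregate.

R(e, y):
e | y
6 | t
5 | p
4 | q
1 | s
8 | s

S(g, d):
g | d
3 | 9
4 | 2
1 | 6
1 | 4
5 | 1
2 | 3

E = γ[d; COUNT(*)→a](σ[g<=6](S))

Stepwise |·|:
  S → 6
  σ[g<=6](S) → 6
  γ[d; COUNT(*)→a](σ[g<=6](S)) → 6

|E| = 6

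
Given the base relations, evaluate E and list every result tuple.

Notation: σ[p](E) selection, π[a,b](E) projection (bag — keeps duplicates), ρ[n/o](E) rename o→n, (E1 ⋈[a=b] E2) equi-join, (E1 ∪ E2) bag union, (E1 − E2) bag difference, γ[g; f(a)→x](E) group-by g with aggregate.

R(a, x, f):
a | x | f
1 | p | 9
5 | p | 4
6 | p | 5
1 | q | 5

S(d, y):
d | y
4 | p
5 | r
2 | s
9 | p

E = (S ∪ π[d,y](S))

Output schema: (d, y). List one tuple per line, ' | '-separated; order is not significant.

Per-node cardinality:
  S → 4
  S → 4
  π[d,y](S) → 4
  (S ∪ π[d,y](S)) → 8

== RESULT ==
d | y
2 | s
2 | s
4 | p
4 | p
5 | r
5 | r
9 | p
9 | p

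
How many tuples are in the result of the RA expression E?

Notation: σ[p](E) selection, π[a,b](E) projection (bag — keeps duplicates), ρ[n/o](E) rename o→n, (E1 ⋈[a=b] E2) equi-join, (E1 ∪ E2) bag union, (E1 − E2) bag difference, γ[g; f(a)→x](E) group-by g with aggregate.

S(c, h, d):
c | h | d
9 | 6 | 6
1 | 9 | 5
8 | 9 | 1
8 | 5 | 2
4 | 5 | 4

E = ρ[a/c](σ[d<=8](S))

Stepwise |·|:
  S → 5
  σ[d<=8](S) → 5
  ρ[a/c](σ[d<=8](S)) → 5

|E| = 5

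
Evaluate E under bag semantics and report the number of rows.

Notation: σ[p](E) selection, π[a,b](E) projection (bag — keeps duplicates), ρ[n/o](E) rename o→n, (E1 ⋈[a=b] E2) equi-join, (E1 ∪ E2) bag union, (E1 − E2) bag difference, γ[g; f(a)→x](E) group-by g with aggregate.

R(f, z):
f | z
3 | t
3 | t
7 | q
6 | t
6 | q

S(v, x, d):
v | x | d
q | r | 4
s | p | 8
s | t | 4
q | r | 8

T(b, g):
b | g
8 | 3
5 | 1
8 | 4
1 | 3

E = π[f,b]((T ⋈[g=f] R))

Stepwise |·|:
  T → 4
  R → 5
  (T ⋈[g=f] R) → 4
  π[f,b]((T ⋈[g=f] R)) → 4

|E| = 4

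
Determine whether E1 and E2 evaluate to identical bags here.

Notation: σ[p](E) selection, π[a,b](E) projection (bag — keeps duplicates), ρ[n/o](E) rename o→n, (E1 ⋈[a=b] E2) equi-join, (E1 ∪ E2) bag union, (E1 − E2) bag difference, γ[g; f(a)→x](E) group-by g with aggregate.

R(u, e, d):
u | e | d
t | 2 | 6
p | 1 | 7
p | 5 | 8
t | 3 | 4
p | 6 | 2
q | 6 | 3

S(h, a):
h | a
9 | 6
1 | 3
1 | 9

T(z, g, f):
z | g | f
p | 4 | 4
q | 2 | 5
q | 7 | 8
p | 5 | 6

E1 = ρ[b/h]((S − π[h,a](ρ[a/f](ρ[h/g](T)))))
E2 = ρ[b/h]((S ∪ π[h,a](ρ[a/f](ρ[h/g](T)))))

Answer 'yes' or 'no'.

E1 stepwise |·|:
  S → 3
  T → 4
  ρ[h/g](T) → 4
  ρ[a/f](ρ[h/g](T)) → 4
  π[h,a](ρ[a/f](ρ[h/g](T))) → 4
  (S − π[h,a](ρ[a/f](ρ[h/g](T)))) → 3
  ρ[b/h]((S − π[h,a](ρ[a/f](ρ[h/g](T))))) → 3
E2 stepwise |·|:
  S → 3
  T → 4
  ρ[h/g](T) → 4
  ρ[a/f](ρ[h/g](T)) → 4
  π[h,a](ρ[a/f](ρ[h/g](T))) → 4
  (S ∪ π[h,a](ρ[a/f](ρ[h/g](T)))) → 7
  ρ[b/h]((S ∪ π[h,a](ρ[a/f](ρ[h/g](T))))) → 7

E1 result:
b | a
1 | 3
1 | 9
9 | 6
E2 result:
b | a
1 | 3
1 | 9
2 | 5
4 | 4
5 | 6
7 | 8
9 | 6
Witness: (4, 4) appears 0× in E1 but 1× in E2.

no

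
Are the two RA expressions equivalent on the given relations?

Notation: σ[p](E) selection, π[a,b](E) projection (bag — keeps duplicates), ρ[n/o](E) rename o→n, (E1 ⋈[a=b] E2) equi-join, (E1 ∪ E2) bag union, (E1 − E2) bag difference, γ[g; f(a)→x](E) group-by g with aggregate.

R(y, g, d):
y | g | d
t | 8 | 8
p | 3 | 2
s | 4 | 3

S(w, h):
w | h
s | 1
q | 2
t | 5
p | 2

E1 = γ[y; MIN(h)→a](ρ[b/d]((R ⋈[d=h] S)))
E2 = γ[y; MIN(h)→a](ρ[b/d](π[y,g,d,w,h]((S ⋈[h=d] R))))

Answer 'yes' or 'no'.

E1 row counts bottom-up:
  R → 3
  S → 4
  (R ⋈[d=h] S) → 2
  ρ[b/d]((R ⋈[d=h] S)) → 2
  γ[y; MIN(h)→a](ρ[b/d]((R ⋈[d=h] S))) → 1
E2 row counts bottom-up:
  S → 4
  R → 3
  (S ⋈[h=d] R) → 2
  π[y,g,d,w,h]((S ⋈[h=d] R)) → 2
  ρ[b/d](π[y,g,d,w,h]((S ⋈[h=d] R))) → 2
  γ[y; MIN(h)→a](ρ[b/d](π[y,g,d,w,h]((S ⋈[h=d] R)))) → 1

E1 and E2 produce the same multiset:
y | a
p | 2

yes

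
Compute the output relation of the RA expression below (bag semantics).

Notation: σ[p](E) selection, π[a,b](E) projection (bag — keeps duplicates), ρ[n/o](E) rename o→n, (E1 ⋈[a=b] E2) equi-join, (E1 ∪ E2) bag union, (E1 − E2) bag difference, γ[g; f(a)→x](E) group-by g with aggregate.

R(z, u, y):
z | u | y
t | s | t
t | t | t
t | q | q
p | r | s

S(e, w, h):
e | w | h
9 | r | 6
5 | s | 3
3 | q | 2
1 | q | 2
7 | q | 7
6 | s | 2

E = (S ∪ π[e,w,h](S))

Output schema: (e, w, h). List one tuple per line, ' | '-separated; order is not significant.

Row counts bottom-up:
  S → 6
  S → 6
  π[e,w,h](S) → 6
  (S ∪ π[e,w,h](S)) → 12

== RESULT ==
e | w | h
1 | q | 2
1 | q | 2
3 | q | 2
3 | q | 2
5 | s | 3
5 | s | 3
6 | s | 2
6 | s | 2
7 | q | 7
7 | q | 7
9 | r | 6
9 | r | 6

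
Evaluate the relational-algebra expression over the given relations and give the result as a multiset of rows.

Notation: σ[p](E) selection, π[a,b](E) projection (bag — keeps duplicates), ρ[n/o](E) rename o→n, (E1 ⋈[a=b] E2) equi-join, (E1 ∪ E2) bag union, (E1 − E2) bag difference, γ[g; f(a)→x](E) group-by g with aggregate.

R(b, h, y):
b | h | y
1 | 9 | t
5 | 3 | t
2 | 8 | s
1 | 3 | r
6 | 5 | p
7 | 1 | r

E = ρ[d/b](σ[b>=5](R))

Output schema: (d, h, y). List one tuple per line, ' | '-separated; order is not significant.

Row counts bottom-up:
  R → 6
  σ[b>=5](R) → 3
  ρ[d/b](σ[b>=5](R)) → 3

== RESULT ==
d | h | y
5 | 3 | t
6 | 5 | p
7 | 1 | r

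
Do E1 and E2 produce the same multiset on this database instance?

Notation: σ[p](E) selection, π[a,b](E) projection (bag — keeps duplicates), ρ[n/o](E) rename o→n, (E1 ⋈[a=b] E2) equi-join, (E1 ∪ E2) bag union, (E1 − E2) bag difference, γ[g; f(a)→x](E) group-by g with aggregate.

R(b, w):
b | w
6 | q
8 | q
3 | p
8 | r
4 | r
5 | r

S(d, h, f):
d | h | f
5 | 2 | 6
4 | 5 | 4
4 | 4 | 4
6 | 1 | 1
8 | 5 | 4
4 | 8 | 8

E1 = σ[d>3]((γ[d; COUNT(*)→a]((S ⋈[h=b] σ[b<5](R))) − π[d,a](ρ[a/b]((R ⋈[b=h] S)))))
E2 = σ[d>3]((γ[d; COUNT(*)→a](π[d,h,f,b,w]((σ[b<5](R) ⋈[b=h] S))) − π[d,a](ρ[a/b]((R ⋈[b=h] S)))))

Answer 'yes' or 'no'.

E1 per-node cardinality:
  S → 6
  R → 6
  σ[b<5](R) → 2
  (S ⋈[h=b] σ[b<5](R)) → 1
  γ[d; COUNT(*)→a]((S ⋈[h=b] σ[b<5](R))) → 1
  R → 6
  S → 6
  (R ⋈[b=h] S) → 5
  ρ[a/b]((R ⋈[b=h] S)) → 5
  π[d,a](ρ[a/b]((R ⋈[b=h] S))) → 5
  (γ[d; COUNT(*)→a]((S ⋈[h=b] σ[b<5](R))) − π[d,a](ρ[a/b]((R ⋈[b=h] S)))) → 1
  σ[d>3]((γ[d; COUNT(*)→a]((S ⋈[h=b] σ[b<5](R))) − π[d,a](ρ[a/b]((R ⋈[b=h] S))))) → 1
E2 per-node cardinality:
  R → 6
  σ[b<5](R) → 2
  S → 6
  (σ[b<5](R) ⋈[b=h] S) → 1
  π[d,h,f,b,w]((σ[b<5](R) ⋈[b=h] S)) → 1
  γ[d; COUNT(*)→a](π[d,h,f,b,w]((σ[b<5](R) ⋈[b=h] S))) → 1
  R → 6
  S → 6
  (R ⋈[b=h] S) → 5
  ρ[a/b]((R ⋈[b=h] S)) → 5
  π[d,a](ρ[a/b]((R ⋈[b=h] S))) → 5
  (γ[d; COUNT(*)→a](π[d,h,f,b,w]((σ[b<5](R) ⋈[b=h] S))) − π[d,a](ρ[a/b]((R ⋈[b=h] S)))) → 1
  σ[d>3]((γ[d; COUNT(*)→a](π[d,h,f,b,w]((σ[b<5](R) ⋈[b=h] S))) − π[d,a](ρ[a/b]((R ⋈[b=h] S))))) → 1

E1 and E2 produce the same multiset:
d | a
4 | 1

yes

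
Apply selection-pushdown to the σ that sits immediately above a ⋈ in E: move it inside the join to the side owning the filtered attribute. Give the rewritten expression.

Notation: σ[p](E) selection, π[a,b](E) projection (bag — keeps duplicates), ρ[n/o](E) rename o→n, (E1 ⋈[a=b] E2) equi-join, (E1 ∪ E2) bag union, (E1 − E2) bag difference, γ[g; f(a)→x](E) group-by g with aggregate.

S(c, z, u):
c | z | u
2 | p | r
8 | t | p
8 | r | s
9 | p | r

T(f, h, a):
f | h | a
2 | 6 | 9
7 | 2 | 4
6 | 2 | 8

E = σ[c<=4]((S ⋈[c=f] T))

σ filters on c, owned by the left side.
E' = (σ[c<=4](S) ⋈[c=f] T)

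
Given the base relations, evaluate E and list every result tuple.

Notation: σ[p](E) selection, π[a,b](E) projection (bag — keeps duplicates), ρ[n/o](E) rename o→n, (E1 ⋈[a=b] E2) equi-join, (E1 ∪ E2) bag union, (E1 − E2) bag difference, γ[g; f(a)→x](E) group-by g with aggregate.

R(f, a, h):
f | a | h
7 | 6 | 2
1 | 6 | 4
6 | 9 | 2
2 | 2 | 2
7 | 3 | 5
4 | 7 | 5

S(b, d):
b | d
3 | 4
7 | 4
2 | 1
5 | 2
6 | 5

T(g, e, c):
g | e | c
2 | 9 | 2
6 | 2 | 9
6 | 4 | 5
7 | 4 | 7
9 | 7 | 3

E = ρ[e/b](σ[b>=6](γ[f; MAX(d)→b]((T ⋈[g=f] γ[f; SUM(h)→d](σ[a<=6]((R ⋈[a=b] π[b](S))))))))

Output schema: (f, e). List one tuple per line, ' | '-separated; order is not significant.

Row counts bottom-up:
  T → 5
  R → 6
  S → 5
  π[b](S) → 5
  (R ⋈[a=b] π[b](S)) → 5
  σ[a<=6]((R ⋈[a=b] π[b](S))) → 4
  γ[f; SUM(h)→d](σ[a<=6]((R ⋈[a=b] π[b](S)))) → 3
  (T ⋈[g=f] γ[f; SUM(h)→d](σ[a<=6]((R ⋈[a=b] π[b](S))))) → 2
  γ[f; MAX(d)→b]((T ⋈[g=f] γ[f; SUM(h)→d](σ[a<=6]((R ⋈[a=b] π[b](S)))))) → 2
  σ[b>=6](γ[f; MAX(d)→b]((T ⋈[g=f] γ[f; SUM(h)→d](σ[a<=6]((R ⋈[a=b] π[b](S))))))) → 1
  ρ[e/b](σ[b>=6](γ[f; MAX(d)→b]((T ⋈[g=f] γ[f; SUM(h)→d](σ[a<=6]((R ⋈[a=b] π[b](S)))))))) → 1

== RESULT ==
f | e
7 | 7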